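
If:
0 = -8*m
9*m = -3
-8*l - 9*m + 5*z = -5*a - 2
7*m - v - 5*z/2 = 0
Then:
No Solution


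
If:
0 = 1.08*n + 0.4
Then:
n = -0.37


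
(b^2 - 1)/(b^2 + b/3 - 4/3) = 3*(b + 1)/(3*b + 4)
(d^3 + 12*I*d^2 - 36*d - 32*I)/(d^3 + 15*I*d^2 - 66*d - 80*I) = (d + 2*I)/(d + 5*I)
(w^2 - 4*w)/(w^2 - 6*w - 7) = w*(4 - w)/(-w^2 + 6*w + 7)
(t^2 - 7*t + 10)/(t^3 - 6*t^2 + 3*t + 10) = 1/(t + 1)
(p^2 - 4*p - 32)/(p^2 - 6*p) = (p^2 - 4*p - 32)/(p*(p - 6))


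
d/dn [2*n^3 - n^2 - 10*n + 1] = 6*n^2 - 2*n - 10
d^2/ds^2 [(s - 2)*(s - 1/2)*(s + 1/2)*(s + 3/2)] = 12*s^2 - 3*s - 13/2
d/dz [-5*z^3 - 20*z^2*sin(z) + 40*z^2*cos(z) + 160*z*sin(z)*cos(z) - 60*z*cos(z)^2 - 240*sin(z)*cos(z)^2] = -40*z^2*sin(z) - 20*z^2*cos(z) - 15*z^2 - 40*z*sin(z) + 60*z*sin(2*z) + 80*z*cos(z) + 160*z*cos(2*z) + 80*sin(2*z) - 60*cos(z) - 30*cos(2*z) - 180*cos(3*z) - 30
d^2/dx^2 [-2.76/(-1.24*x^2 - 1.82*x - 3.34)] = (-8.487552*x^2 - 12.457536*x + 2.76*(2.48*x + 1.82)*(4.96*x + 3.64) - 22.861632)/(1.24*x^2 + 1.82*x + 3.34)^3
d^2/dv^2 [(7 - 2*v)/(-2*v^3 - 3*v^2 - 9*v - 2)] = 6*(8*v^5 - 44*v^4 - 118*v^3 - 205*v^2 - 173*v - 187)/(8*v^9 + 36*v^8 + 162*v^7 + 375*v^6 + 801*v^5 + 999*v^4 + 1077*v^3 + 522*v^2 + 108*v + 8)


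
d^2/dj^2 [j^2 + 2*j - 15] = 2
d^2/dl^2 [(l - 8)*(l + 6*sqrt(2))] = 2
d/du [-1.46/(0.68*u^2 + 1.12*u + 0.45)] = (1.9856*u + 1.6352)/(0.68*u^2 + 1.12*u + 0.45)^2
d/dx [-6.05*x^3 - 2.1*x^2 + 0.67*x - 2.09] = -18.15*x^2 - 4.2*x + 0.67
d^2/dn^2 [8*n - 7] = 0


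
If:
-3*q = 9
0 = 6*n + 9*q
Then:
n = 9/2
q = -3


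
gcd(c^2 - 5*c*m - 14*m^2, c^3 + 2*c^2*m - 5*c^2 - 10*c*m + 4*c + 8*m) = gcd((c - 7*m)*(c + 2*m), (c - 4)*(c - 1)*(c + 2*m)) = c + 2*m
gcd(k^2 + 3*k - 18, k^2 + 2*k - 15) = k - 3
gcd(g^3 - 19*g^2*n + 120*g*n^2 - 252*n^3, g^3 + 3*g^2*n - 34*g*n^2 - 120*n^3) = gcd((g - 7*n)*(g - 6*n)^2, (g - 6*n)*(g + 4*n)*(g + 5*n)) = g - 6*n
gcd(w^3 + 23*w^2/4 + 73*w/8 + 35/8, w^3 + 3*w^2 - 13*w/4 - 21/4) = w^2 + 9*w/2 + 7/2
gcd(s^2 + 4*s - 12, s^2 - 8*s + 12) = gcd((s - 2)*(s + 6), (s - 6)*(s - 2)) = s - 2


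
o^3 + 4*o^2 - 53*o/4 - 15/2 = (o - 5/2)*(o + 1/2)*(o + 6)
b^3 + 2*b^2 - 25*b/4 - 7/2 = (b - 2)*(b + 1/2)*(b + 7/2)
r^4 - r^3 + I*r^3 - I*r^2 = r^2*(r - 1)*(r + I)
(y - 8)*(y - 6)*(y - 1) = y^3 - 15*y^2 + 62*y - 48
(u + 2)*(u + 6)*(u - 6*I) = u^3 + 8*u^2 - 6*I*u^2 + 12*u - 48*I*u - 72*I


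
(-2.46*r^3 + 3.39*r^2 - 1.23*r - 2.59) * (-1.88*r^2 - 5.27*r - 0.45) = 4.6248*r^5 + 6.591*r^4 - 14.4459*r^3 + 9.8258*r^2 + 14.2028*r + 1.1655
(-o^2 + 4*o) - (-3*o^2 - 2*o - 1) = 2*o^2 + 6*o + 1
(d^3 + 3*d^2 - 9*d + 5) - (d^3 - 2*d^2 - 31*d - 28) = 5*d^2 + 22*d + 33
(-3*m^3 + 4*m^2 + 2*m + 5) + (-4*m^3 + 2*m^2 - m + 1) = -7*m^3 + 6*m^2 + m + 6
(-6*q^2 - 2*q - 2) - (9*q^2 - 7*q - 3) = -15*q^2 + 5*q + 1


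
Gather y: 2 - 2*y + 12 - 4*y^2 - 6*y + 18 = -4*y^2 - 8*y + 32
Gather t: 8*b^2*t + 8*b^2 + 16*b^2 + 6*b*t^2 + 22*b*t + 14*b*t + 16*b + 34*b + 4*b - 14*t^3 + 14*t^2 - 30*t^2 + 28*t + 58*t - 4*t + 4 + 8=24*b^2 + 54*b - 14*t^3 + t^2*(6*b - 16) + t*(8*b^2 + 36*b + 82) + 12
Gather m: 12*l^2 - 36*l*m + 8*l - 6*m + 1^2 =12*l^2 + 8*l + m*(-36*l - 6) + 1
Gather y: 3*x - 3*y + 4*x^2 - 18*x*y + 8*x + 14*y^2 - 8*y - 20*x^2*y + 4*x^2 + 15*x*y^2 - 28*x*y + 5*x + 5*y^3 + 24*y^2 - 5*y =8*x^2 + 16*x + 5*y^3 + y^2*(15*x + 38) + y*(-20*x^2 - 46*x - 16)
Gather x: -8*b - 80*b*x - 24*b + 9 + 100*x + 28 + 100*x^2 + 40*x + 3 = -32*b + 100*x^2 + x*(140 - 80*b) + 40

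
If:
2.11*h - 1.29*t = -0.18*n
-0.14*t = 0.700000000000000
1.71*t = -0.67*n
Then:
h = -4.15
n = 12.76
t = -5.00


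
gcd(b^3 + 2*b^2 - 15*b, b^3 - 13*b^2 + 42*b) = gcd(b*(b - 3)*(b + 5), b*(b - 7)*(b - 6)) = b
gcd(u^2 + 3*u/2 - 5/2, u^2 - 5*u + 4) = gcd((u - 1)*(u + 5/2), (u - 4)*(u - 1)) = u - 1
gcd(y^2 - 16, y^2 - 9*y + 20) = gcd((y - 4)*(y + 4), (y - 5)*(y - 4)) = y - 4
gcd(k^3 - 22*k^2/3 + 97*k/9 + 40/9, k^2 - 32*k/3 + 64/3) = k - 8/3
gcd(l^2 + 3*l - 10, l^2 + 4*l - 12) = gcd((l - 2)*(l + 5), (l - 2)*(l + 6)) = l - 2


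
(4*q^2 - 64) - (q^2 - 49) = 3*q^2 - 15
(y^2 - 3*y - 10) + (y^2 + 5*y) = 2*y^2 + 2*y - 10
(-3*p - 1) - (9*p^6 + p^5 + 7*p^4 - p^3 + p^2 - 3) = -9*p^6 - p^5 - 7*p^4 + p^3 - p^2 - 3*p + 2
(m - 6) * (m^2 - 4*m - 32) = m^3 - 10*m^2 - 8*m + 192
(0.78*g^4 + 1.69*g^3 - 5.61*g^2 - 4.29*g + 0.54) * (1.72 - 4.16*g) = -3.2448*g^5 - 5.6888*g^4 + 26.2444*g^3 + 8.1972*g^2 - 9.6252*g + 0.9288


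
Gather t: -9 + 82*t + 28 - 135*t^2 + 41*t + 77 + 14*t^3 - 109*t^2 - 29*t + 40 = 14*t^3 - 244*t^2 + 94*t + 136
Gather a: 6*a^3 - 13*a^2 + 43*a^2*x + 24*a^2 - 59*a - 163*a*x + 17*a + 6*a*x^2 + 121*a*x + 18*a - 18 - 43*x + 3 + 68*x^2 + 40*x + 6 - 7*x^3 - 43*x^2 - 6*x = 6*a^3 + a^2*(43*x + 11) + a*(6*x^2 - 42*x - 24) - 7*x^3 + 25*x^2 - 9*x - 9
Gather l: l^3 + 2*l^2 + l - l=l^3 + 2*l^2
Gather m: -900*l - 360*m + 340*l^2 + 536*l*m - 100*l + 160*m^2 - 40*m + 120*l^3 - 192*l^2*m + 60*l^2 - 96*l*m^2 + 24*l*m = 120*l^3 + 400*l^2 - 1000*l + m^2*(160 - 96*l) + m*(-192*l^2 + 560*l - 400)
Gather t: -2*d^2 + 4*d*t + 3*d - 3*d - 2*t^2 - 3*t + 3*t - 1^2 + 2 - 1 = -2*d^2 + 4*d*t - 2*t^2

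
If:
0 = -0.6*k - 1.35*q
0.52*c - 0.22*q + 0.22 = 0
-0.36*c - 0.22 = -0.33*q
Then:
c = -0.26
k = -0.86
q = 0.38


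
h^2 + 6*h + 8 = (h + 2)*(h + 4)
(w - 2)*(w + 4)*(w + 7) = w^3 + 9*w^2 + 6*w - 56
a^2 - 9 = (a - 3)*(a + 3)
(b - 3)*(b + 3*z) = b^2 + 3*b*z - 3*b - 9*z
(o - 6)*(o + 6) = o^2 - 36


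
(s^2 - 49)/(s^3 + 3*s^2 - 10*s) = (s^2 - 49)/(s*(s^2 + 3*s - 10))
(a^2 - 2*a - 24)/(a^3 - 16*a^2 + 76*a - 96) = (a + 4)/(a^2 - 10*a + 16)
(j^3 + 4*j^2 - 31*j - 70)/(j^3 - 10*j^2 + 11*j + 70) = (j + 7)/(j - 7)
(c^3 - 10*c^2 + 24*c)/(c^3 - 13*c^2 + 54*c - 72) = c/(c - 3)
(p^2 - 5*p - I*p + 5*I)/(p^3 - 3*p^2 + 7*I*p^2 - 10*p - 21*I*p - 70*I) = (p - I)/(p^2 + p*(2 + 7*I) + 14*I)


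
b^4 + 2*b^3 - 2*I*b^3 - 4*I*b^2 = b^2*(b + 2)*(b - 2*I)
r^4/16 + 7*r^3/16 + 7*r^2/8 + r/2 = r*(r/4 + 1/2)*(r/4 + 1)*(r + 1)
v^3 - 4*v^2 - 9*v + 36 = (v - 4)*(v - 3)*(v + 3)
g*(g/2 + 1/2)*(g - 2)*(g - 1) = g^4/2 - g^3 - g^2/2 + g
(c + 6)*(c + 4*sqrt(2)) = c^2 + 4*sqrt(2)*c + 6*c + 24*sqrt(2)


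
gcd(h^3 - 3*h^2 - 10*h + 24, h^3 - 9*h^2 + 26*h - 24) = h^2 - 6*h + 8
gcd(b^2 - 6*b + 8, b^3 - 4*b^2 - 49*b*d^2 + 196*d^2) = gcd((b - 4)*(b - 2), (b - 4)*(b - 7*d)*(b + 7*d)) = b - 4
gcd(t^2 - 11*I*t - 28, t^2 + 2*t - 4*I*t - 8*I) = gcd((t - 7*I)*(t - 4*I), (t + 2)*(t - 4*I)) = t - 4*I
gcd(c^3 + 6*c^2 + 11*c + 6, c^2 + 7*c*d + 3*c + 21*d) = c + 3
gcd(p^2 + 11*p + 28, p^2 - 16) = p + 4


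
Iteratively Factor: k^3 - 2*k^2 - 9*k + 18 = (k - 3)*(k^2 + k - 6) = (k - 3)*(k - 2)*(k + 3)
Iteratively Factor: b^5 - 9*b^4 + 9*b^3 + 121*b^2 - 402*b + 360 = (b - 2)*(b^4 - 7*b^3 - 5*b^2 + 111*b - 180) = (b - 5)*(b - 2)*(b^3 - 2*b^2 - 15*b + 36) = (b - 5)*(b - 3)*(b - 2)*(b^2 + b - 12) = (b - 5)*(b - 3)*(b - 2)*(b + 4)*(b - 3)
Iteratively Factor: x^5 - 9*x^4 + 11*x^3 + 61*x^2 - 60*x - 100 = (x - 2)*(x^4 - 7*x^3 - 3*x^2 + 55*x + 50) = (x - 5)*(x - 2)*(x^3 - 2*x^2 - 13*x - 10) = (x - 5)*(x - 2)*(x + 1)*(x^2 - 3*x - 10) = (x - 5)^2*(x - 2)*(x + 1)*(x + 2)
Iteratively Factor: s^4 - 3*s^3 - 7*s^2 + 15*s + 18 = (s - 3)*(s^3 - 7*s - 6) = (s - 3)*(s + 1)*(s^2 - s - 6) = (s - 3)^2*(s + 1)*(s + 2)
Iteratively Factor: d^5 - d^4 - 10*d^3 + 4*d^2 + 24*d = (d)*(d^4 - d^3 - 10*d^2 + 4*d + 24) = d*(d + 2)*(d^3 - 3*d^2 - 4*d + 12) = d*(d + 2)^2*(d^2 - 5*d + 6) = d*(d - 2)*(d + 2)^2*(d - 3)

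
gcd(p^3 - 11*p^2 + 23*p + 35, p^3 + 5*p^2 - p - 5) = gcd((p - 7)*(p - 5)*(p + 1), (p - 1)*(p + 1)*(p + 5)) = p + 1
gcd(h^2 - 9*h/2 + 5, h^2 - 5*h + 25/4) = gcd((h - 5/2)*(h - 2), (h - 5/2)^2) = h - 5/2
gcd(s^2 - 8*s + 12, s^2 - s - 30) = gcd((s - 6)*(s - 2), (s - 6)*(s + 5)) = s - 6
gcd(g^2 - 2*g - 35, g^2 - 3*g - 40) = g + 5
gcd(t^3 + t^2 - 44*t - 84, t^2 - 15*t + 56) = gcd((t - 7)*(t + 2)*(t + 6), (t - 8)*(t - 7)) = t - 7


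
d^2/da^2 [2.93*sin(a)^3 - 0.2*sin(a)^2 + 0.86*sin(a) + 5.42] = -3.0575*sin(a) + 6.5925*sin(3*a) - 0.4*cos(2*a)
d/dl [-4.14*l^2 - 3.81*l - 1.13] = -8.28*l - 3.81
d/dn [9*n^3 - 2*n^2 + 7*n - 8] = 27*n^2 - 4*n + 7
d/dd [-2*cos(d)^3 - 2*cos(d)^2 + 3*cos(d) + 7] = (4*cos(d) + 3*cos(2*d))*sin(d)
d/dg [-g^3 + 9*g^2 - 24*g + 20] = -3*g^2 + 18*g - 24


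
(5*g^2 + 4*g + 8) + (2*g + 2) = 5*g^2 + 6*g + 10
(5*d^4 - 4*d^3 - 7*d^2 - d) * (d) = 5*d^5 - 4*d^4 - 7*d^3 - d^2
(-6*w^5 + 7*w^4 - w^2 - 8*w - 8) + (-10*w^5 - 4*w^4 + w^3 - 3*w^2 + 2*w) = -16*w^5 + 3*w^4 + w^3 - 4*w^2 - 6*w - 8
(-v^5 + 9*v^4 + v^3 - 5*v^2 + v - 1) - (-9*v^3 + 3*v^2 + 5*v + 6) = -v^5 + 9*v^4 + 10*v^3 - 8*v^2 - 4*v - 7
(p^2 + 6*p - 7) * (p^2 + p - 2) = p^4 + 7*p^3 - 3*p^2 - 19*p + 14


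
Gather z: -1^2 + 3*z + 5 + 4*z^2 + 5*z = 4*z^2 + 8*z + 4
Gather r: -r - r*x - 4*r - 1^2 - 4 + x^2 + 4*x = r*(-x - 5) + x^2 + 4*x - 5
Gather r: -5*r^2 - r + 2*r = -5*r^2 + r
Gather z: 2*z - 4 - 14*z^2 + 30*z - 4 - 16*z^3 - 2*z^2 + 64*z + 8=-16*z^3 - 16*z^2 + 96*z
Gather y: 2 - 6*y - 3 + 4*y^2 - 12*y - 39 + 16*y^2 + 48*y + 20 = 20*y^2 + 30*y - 20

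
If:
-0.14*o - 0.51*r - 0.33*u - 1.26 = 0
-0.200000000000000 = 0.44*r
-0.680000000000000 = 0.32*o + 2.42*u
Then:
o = -9.71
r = -0.45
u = 1.00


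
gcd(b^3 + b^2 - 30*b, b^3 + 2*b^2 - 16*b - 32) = 1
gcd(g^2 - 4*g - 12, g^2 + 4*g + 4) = g + 2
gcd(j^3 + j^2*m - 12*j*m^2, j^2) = j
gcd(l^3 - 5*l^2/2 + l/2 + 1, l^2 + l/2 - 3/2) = l - 1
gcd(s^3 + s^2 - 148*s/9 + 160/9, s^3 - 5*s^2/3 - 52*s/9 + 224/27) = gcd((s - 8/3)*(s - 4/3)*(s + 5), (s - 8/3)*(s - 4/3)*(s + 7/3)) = s^2 - 4*s + 32/9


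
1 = 1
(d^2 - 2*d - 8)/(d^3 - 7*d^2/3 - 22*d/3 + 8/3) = 3/(3*d - 1)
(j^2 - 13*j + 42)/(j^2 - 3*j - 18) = (j - 7)/(j + 3)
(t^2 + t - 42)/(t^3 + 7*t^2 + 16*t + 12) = (t^2 + t - 42)/(t^3 + 7*t^2 + 16*t + 12)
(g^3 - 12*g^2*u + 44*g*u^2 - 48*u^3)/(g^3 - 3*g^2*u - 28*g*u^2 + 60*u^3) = (g - 4*u)/(g + 5*u)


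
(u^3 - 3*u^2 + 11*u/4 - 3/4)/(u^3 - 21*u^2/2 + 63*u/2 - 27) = (2*u^2 - 3*u + 1)/(2*(u^2 - 9*u + 18))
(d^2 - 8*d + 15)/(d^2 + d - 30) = (d - 3)/(d + 6)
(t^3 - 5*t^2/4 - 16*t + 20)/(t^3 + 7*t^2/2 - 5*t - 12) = (4*t^2 - 21*t + 20)/(2*(2*t^2 - t - 6))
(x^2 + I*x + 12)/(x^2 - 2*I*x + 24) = (x - 3*I)/(x - 6*I)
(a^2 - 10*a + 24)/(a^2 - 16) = (a - 6)/(a + 4)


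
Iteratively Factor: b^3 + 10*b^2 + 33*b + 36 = (b + 4)*(b^2 + 6*b + 9) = (b + 3)*(b + 4)*(b + 3)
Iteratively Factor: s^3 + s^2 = (s + 1)*(s^2) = s*(s + 1)*(s)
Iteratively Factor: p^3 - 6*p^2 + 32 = (p - 4)*(p^2 - 2*p - 8) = (p - 4)^2*(p + 2)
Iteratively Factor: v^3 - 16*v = (v + 4)*(v^2 - 4*v) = v*(v + 4)*(v - 4)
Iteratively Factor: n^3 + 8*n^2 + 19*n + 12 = (n + 4)*(n^2 + 4*n + 3) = (n + 1)*(n + 4)*(n + 3)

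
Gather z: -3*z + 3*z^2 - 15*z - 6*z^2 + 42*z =-3*z^2 + 24*z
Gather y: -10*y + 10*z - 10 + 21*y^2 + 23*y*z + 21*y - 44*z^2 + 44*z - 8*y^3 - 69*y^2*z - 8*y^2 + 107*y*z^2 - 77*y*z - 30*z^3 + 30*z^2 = -8*y^3 + y^2*(13 - 69*z) + y*(107*z^2 - 54*z + 11) - 30*z^3 - 14*z^2 + 54*z - 10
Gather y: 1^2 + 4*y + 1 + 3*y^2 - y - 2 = 3*y^2 + 3*y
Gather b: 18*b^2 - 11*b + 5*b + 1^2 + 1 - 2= 18*b^2 - 6*b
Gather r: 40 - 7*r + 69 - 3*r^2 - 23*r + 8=-3*r^2 - 30*r + 117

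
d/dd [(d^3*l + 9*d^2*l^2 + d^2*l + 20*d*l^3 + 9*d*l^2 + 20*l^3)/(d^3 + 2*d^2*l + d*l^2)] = l*(-7*d^3*l - d^3 - 31*d^2*l^2 - 17*d^2*l - 60*d*l^2 - 20*l^3)/(d^2*(d^3 + 3*d^2*l + 3*d*l^2 + l^3))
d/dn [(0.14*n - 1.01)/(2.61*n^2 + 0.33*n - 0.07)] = (-0.3654*n^2 + 5.2722*n + 0.3235)/(6.8121*n^4 + 1.7226*n^3 - 0.2565*n^2 - 0.0462*n + 0.0049)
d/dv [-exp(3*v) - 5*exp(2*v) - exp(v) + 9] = (-3*exp(2*v) - 10*exp(v) - 1)*exp(v)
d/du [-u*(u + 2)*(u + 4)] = -3*u^2 - 12*u - 8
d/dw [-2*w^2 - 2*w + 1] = -4*w - 2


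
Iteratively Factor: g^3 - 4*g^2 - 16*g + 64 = (g + 4)*(g^2 - 8*g + 16) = (g - 4)*(g + 4)*(g - 4)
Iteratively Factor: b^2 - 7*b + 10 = (b - 5)*(b - 2)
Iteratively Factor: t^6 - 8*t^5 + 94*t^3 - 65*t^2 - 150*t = (t)*(t^5 - 8*t^4 + 94*t^2 - 65*t - 150) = t*(t + 1)*(t^4 - 9*t^3 + 9*t^2 + 85*t - 150) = t*(t - 5)*(t + 1)*(t^3 - 4*t^2 - 11*t + 30) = t*(t - 5)^2*(t + 1)*(t^2 + t - 6) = t*(t - 5)^2*(t - 2)*(t + 1)*(t + 3)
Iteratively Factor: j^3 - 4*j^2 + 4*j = (j - 2)*(j^2 - 2*j) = (j - 2)^2*(j)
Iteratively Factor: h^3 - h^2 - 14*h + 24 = (h - 3)*(h^2 + 2*h - 8) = (h - 3)*(h + 4)*(h - 2)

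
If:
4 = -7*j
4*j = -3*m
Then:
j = -4/7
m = 16/21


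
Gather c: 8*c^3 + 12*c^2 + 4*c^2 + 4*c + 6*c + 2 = 8*c^3 + 16*c^2 + 10*c + 2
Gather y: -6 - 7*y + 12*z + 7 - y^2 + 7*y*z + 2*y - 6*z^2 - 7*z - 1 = -y^2 + y*(7*z - 5) - 6*z^2 + 5*z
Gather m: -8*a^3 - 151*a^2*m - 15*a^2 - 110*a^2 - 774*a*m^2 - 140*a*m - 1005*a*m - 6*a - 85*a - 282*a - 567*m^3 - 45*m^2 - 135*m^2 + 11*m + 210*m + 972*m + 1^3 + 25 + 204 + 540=-8*a^3 - 125*a^2 - 373*a - 567*m^3 + m^2*(-774*a - 180) + m*(-151*a^2 - 1145*a + 1193) + 770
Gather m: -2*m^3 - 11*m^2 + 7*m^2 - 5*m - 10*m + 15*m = -2*m^3 - 4*m^2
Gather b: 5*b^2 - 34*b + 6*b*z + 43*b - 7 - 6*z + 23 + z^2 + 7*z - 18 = 5*b^2 + b*(6*z + 9) + z^2 + z - 2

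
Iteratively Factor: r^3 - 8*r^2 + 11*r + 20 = (r - 5)*(r^2 - 3*r - 4) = (r - 5)*(r - 4)*(r + 1)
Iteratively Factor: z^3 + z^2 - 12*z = (z + 4)*(z^2 - 3*z) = z*(z + 4)*(z - 3)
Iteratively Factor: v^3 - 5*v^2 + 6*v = (v - 3)*(v^2 - 2*v) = v*(v - 3)*(v - 2)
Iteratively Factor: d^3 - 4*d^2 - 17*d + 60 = (d - 3)*(d^2 - d - 20) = (d - 5)*(d - 3)*(d + 4)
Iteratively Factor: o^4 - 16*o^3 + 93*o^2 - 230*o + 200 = (o - 5)*(o^3 - 11*o^2 + 38*o - 40) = (o - 5)*(o - 2)*(o^2 - 9*o + 20) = (o - 5)*(o - 4)*(o - 2)*(o - 5)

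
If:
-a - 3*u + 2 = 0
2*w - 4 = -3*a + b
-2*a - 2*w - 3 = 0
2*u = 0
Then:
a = 2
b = -5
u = 0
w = -7/2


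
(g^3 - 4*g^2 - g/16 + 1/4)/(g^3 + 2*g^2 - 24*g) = (g^2 - 1/16)/(g*(g + 6))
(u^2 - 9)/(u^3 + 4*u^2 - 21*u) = (u + 3)/(u*(u + 7))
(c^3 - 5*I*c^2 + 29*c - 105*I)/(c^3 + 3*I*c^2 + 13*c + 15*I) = (c - 7*I)/(c + I)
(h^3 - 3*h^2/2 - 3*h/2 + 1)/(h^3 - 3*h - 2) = (h - 1/2)/(h + 1)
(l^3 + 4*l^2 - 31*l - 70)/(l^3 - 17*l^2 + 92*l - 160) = (l^2 + 9*l + 14)/(l^2 - 12*l + 32)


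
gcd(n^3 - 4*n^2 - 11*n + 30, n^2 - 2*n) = n - 2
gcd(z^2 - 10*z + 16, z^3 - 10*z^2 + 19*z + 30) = 1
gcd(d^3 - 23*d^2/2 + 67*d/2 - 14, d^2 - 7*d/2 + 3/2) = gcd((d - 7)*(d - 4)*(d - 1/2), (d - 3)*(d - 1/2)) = d - 1/2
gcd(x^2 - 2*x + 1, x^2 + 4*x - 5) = x - 1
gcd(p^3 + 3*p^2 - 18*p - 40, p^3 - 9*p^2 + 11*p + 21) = 1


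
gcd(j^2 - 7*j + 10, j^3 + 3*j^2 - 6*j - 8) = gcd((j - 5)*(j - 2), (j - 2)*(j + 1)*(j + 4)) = j - 2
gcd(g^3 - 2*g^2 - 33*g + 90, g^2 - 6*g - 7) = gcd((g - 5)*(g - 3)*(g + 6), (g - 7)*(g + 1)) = 1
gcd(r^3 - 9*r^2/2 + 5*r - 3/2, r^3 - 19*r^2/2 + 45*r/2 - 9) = r^2 - 7*r/2 + 3/2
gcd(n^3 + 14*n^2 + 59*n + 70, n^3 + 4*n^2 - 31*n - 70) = n^2 + 9*n + 14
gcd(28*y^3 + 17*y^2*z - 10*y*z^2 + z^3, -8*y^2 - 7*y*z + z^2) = y + z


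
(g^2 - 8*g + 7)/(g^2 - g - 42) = (g - 1)/(g + 6)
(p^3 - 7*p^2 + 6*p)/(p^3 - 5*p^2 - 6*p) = (p - 1)/(p + 1)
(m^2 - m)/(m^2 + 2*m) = (m - 1)/(m + 2)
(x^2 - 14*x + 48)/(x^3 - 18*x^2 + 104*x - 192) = 1/(x - 4)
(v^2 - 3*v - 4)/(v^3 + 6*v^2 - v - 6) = (v - 4)/(v^2 + 5*v - 6)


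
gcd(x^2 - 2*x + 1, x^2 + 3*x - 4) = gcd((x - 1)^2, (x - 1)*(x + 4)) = x - 1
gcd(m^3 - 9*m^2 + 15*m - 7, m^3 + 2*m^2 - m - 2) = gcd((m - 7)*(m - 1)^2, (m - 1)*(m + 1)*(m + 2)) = m - 1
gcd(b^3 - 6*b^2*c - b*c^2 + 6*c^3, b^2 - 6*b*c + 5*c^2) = b - c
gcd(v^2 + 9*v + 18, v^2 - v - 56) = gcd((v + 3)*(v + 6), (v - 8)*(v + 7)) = 1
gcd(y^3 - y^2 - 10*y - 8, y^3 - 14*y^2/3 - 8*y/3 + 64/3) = y^2 - 2*y - 8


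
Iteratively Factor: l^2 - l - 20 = (l + 4)*(l - 5)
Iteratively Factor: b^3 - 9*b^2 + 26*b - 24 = (b - 4)*(b^2 - 5*b + 6) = (b - 4)*(b - 3)*(b - 2)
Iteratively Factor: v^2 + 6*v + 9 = (v + 3)*(v + 3)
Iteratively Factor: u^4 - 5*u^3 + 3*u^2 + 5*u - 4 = (u - 4)*(u^3 - u^2 - u + 1) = (u - 4)*(u - 1)*(u^2 - 1) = (u - 4)*(u - 1)^2*(u + 1)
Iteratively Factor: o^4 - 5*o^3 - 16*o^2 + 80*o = (o + 4)*(o^3 - 9*o^2 + 20*o) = o*(o + 4)*(o^2 - 9*o + 20) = o*(o - 4)*(o + 4)*(o - 5)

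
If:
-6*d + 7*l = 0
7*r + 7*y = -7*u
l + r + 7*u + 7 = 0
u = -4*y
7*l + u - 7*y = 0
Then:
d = 539/984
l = 77/164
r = 147/164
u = -49/41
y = 49/164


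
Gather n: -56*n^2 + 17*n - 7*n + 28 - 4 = -56*n^2 + 10*n + 24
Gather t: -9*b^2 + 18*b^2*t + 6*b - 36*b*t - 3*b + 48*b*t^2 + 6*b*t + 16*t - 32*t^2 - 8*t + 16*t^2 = -9*b^2 + 3*b + t^2*(48*b - 16) + t*(18*b^2 - 30*b + 8)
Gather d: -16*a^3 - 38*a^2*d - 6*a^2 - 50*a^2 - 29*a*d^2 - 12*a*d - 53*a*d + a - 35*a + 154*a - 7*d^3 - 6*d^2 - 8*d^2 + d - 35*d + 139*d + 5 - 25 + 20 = -16*a^3 - 56*a^2 + 120*a - 7*d^3 + d^2*(-29*a - 14) + d*(-38*a^2 - 65*a + 105)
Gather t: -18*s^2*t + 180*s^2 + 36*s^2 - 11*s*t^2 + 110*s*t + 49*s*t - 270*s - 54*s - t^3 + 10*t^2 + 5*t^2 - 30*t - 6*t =216*s^2 - 324*s - t^3 + t^2*(15 - 11*s) + t*(-18*s^2 + 159*s - 36)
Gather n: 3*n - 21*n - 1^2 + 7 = 6 - 18*n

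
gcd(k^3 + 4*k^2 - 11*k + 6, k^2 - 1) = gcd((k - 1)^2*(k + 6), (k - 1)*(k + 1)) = k - 1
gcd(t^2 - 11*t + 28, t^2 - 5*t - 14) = t - 7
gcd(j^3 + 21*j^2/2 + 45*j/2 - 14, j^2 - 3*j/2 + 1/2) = j - 1/2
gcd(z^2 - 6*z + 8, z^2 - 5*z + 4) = z - 4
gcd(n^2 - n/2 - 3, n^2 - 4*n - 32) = 1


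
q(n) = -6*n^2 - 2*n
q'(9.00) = -110.00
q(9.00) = -504.00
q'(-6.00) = 70.00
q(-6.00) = -204.00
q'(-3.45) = 39.40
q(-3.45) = -64.52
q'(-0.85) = 8.20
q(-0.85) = -2.64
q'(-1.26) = 13.12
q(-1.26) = -7.01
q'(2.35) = -30.20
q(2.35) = -37.84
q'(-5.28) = 61.36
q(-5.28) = -156.71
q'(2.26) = -29.12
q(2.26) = -35.17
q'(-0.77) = 7.24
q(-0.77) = -2.02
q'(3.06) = -38.72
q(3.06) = -62.30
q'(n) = -12*n - 2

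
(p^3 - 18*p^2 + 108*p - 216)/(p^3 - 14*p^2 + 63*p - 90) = (p^2 - 12*p + 36)/(p^2 - 8*p + 15)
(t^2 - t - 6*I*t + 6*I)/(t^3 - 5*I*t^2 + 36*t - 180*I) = (t - 1)/(t^2 + I*t + 30)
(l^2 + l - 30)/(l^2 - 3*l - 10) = (l + 6)/(l + 2)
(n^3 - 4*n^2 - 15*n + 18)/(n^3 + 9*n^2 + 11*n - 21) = (n - 6)/(n + 7)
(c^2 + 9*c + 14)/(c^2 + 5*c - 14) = (c + 2)/(c - 2)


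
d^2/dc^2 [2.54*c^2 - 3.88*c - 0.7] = 5.08000000000000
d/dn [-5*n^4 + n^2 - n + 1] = -20*n^3 + 2*n - 1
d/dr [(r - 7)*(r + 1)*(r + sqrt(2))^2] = (r + sqrt(2))*(2*(r - 7)*(r + 1) + (r - 7)*(r + sqrt(2)) + (r + 1)*(r + sqrt(2)))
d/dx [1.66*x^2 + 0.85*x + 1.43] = 3.32*x + 0.85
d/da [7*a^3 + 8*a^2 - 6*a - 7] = 21*a^2 + 16*a - 6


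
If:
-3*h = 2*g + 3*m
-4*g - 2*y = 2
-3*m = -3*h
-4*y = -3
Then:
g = -7/8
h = 7/24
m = 7/24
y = 3/4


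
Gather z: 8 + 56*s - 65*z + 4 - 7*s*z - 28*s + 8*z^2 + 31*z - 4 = 28*s + 8*z^2 + z*(-7*s - 34) + 8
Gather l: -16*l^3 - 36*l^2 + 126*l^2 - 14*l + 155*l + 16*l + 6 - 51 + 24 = -16*l^3 + 90*l^2 + 157*l - 21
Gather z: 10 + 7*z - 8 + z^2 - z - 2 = z^2 + 6*z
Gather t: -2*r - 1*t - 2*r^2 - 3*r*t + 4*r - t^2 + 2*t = -2*r^2 + 2*r - t^2 + t*(1 - 3*r)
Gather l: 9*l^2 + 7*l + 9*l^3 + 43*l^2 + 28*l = 9*l^3 + 52*l^2 + 35*l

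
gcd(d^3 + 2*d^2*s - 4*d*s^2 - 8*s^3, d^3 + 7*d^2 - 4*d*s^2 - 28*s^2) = -d^2 + 4*s^2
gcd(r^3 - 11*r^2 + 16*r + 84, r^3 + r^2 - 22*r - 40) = r + 2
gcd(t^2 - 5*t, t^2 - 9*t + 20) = t - 5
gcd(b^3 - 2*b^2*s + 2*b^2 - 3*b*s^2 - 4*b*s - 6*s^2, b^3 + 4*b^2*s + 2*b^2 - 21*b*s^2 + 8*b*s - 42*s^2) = -b^2 + 3*b*s - 2*b + 6*s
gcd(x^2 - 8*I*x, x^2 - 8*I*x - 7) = 1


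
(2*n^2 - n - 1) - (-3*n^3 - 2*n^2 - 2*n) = 3*n^3 + 4*n^2 + n - 1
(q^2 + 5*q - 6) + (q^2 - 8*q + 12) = 2*q^2 - 3*q + 6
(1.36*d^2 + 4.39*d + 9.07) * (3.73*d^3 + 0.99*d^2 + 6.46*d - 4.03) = 5.0728*d^5 + 17.7211*d^4 + 46.9628*d^3 + 31.8579*d^2 + 40.9005*d - 36.5521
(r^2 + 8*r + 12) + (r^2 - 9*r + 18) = 2*r^2 - r + 30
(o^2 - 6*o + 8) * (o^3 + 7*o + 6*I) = o^5 - 6*o^4 + 15*o^3 - 42*o^2 + 6*I*o^2 + 56*o - 36*I*o + 48*I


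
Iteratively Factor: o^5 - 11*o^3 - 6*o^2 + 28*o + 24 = (o - 2)*(o^4 + 2*o^3 - 7*o^2 - 20*o - 12) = (o - 2)*(o + 2)*(o^3 - 7*o - 6) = (o - 2)*(o + 2)^2*(o^2 - 2*o - 3) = (o - 3)*(o - 2)*(o + 2)^2*(o + 1)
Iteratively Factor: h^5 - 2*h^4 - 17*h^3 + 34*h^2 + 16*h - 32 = (h + 4)*(h^4 - 6*h^3 + 7*h^2 + 6*h - 8) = (h - 1)*(h + 4)*(h^3 - 5*h^2 + 2*h + 8) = (h - 4)*(h - 1)*(h + 4)*(h^2 - h - 2) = (h - 4)*(h - 1)*(h + 1)*(h + 4)*(h - 2)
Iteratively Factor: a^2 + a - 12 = (a - 3)*(a + 4)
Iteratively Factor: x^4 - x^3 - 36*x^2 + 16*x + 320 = (x - 4)*(x^3 + 3*x^2 - 24*x - 80) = (x - 4)*(x + 4)*(x^2 - x - 20) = (x - 5)*(x - 4)*(x + 4)*(x + 4)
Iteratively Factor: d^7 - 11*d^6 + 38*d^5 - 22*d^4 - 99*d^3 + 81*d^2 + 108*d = (d - 3)*(d^6 - 8*d^5 + 14*d^4 + 20*d^3 - 39*d^2 - 36*d) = (d - 3)^2*(d^5 - 5*d^4 - d^3 + 17*d^2 + 12*d) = (d - 3)^3*(d^4 - 2*d^3 - 7*d^2 - 4*d) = (d - 4)*(d - 3)^3*(d^3 + 2*d^2 + d) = d*(d - 4)*(d - 3)^3*(d^2 + 2*d + 1) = d*(d - 4)*(d - 3)^3*(d + 1)*(d + 1)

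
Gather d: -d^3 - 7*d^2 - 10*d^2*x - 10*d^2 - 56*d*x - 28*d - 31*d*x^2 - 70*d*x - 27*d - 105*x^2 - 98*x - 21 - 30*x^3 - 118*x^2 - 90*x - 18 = -d^3 + d^2*(-10*x - 17) + d*(-31*x^2 - 126*x - 55) - 30*x^3 - 223*x^2 - 188*x - 39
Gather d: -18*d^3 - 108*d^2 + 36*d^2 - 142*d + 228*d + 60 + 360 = -18*d^3 - 72*d^2 + 86*d + 420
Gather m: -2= -2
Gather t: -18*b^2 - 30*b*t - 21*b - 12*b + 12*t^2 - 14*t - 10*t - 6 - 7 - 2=-18*b^2 - 33*b + 12*t^2 + t*(-30*b - 24) - 15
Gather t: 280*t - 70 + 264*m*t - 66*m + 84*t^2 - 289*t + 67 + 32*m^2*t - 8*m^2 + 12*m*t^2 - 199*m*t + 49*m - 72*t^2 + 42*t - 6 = -8*m^2 - 17*m + t^2*(12*m + 12) + t*(32*m^2 + 65*m + 33) - 9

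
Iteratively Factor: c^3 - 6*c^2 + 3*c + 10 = (c - 5)*(c^2 - c - 2) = (c - 5)*(c - 2)*(c + 1)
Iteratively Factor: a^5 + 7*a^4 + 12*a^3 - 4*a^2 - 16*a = (a + 2)*(a^4 + 5*a^3 + 2*a^2 - 8*a) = (a + 2)*(a + 4)*(a^3 + a^2 - 2*a) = (a + 2)^2*(a + 4)*(a^2 - a) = a*(a + 2)^2*(a + 4)*(a - 1)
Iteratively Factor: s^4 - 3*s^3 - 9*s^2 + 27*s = (s)*(s^3 - 3*s^2 - 9*s + 27) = s*(s - 3)*(s^2 - 9) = s*(s - 3)^2*(s + 3)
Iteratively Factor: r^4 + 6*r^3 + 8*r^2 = (r + 4)*(r^3 + 2*r^2) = r*(r + 4)*(r^2 + 2*r) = r*(r + 2)*(r + 4)*(r)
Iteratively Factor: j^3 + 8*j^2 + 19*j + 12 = (j + 3)*(j^2 + 5*j + 4) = (j + 1)*(j + 3)*(j + 4)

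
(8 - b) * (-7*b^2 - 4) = 7*b^3 - 56*b^2 + 4*b - 32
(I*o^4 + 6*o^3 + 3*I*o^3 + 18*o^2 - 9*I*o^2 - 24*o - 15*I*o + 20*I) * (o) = I*o^5 + 6*o^4 + 3*I*o^4 + 18*o^3 - 9*I*o^3 - 24*o^2 - 15*I*o^2 + 20*I*o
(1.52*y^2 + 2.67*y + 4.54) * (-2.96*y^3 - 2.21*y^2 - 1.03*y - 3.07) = -4.4992*y^5 - 11.2624*y^4 - 20.9047*y^3 - 17.4499*y^2 - 12.8731*y - 13.9378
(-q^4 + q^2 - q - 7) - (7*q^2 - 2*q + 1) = -q^4 - 6*q^2 + q - 8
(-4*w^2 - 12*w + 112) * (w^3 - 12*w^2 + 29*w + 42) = -4*w^5 + 36*w^4 + 140*w^3 - 1860*w^2 + 2744*w + 4704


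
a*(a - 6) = a^2 - 6*a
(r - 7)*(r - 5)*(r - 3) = r^3 - 15*r^2 + 71*r - 105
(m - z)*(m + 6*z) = m^2 + 5*m*z - 6*z^2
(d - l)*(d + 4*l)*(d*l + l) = d^3*l + 3*d^2*l^2 + d^2*l - 4*d*l^3 + 3*d*l^2 - 4*l^3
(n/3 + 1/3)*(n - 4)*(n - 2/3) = n^3/3 - 11*n^2/9 - 2*n/3 + 8/9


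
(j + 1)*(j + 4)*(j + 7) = j^3 + 12*j^2 + 39*j + 28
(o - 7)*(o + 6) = o^2 - o - 42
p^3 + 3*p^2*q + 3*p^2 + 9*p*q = p*(p + 3)*(p + 3*q)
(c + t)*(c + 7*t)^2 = c^3 + 15*c^2*t + 63*c*t^2 + 49*t^3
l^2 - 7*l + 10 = (l - 5)*(l - 2)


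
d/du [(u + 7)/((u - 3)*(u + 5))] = (-u^2 - 14*u - 29)/(u^4 + 4*u^3 - 26*u^2 - 60*u + 225)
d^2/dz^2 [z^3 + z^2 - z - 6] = 6*z + 2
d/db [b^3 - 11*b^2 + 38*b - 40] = 3*b^2 - 22*b + 38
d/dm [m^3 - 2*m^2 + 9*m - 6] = 3*m^2 - 4*m + 9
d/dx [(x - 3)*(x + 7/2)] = 2*x + 1/2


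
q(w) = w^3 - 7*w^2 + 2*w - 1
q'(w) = 3*w^2 - 14*w + 2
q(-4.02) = -187.13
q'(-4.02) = 106.76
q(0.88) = -3.98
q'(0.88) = -8.00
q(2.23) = -20.26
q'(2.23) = -14.30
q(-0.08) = -1.21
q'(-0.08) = 3.14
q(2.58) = -25.26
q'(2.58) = -14.15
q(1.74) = -13.45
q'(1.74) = -13.28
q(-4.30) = -218.54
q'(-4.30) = 117.67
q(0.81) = -3.44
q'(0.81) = -7.37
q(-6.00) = -481.00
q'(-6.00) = 194.00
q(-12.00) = -2761.00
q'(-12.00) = 602.00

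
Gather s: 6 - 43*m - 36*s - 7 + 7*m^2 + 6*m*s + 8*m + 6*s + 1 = 7*m^2 - 35*m + s*(6*m - 30)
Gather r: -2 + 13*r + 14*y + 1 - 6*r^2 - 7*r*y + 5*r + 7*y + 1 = -6*r^2 + r*(18 - 7*y) + 21*y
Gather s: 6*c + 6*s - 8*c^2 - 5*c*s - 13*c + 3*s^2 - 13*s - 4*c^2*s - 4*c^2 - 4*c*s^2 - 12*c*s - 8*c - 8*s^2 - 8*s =-12*c^2 - 15*c + s^2*(-4*c - 5) + s*(-4*c^2 - 17*c - 15)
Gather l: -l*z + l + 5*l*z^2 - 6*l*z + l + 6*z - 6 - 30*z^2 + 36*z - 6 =l*(5*z^2 - 7*z + 2) - 30*z^2 + 42*z - 12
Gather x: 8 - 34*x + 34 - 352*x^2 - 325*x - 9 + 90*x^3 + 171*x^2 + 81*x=90*x^3 - 181*x^2 - 278*x + 33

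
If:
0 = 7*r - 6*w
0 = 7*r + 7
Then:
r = -1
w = -7/6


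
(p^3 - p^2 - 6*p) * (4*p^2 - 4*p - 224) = 4*p^5 - 8*p^4 - 244*p^3 + 248*p^2 + 1344*p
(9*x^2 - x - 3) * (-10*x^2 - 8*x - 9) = -90*x^4 - 62*x^3 - 43*x^2 + 33*x + 27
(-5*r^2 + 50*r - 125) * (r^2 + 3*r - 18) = -5*r^4 + 35*r^3 + 115*r^2 - 1275*r + 2250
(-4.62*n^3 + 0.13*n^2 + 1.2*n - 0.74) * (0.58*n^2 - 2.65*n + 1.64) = -2.6796*n^5 + 12.3184*n^4 - 7.2253*n^3 - 3.396*n^2 + 3.929*n - 1.2136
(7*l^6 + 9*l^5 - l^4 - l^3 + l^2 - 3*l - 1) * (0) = 0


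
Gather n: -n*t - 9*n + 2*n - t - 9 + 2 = n*(-t - 7) - t - 7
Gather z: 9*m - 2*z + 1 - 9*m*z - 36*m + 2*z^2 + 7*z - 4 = -27*m + 2*z^2 + z*(5 - 9*m) - 3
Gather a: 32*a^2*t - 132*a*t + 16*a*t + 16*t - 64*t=32*a^2*t - 116*a*t - 48*t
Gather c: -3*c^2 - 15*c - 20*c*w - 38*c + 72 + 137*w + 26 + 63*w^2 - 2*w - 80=-3*c^2 + c*(-20*w - 53) + 63*w^2 + 135*w + 18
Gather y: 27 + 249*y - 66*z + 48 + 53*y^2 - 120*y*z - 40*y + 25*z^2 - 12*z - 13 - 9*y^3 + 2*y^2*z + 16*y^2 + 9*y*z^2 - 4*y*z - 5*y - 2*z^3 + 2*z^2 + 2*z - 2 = -9*y^3 + y^2*(2*z + 69) + y*(9*z^2 - 124*z + 204) - 2*z^3 + 27*z^2 - 76*z + 60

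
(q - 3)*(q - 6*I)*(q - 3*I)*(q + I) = q^4 - 3*q^3 - 8*I*q^3 - 9*q^2 + 24*I*q^2 + 27*q - 18*I*q + 54*I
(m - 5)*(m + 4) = m^2 - m - 20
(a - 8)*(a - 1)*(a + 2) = a^3 - 7*a^2 - 10*a + 16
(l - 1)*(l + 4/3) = l^2 + l/3 - 4/3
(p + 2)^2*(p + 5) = p^3 + 9*p^2 + 24*p + 20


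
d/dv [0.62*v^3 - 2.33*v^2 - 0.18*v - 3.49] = 1.86*v^2 - 4.66*v - 0.18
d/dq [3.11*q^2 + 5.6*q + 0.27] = 6.22*q + 5.6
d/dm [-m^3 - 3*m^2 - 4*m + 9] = -3*m^2 - 6*m - 4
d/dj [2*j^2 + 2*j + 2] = 4*j + 2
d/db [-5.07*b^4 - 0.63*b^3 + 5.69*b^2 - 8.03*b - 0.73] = -20.28*b^3 - 1.89*b^2 + 11.38*b - 8.03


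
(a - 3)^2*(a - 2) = a^3 - 8*a^2 + 21*a - 18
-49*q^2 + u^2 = (-7*q + u)*(7*q + u)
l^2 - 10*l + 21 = (l - 7)*(l - 3)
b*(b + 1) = b^2 + b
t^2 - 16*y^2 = (t - 4*y)*(t + 4*y)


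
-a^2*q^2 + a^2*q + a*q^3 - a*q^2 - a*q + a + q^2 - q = (-a + q)*(q - 1)*(a*q + 1)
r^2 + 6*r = r*(r + 6)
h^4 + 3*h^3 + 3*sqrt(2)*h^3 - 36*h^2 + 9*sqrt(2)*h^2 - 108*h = h*(h + 3)*(h - 3*sqrt(2))*(h + 6*sqrt(2))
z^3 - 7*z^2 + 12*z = z*(z - 4)*(z - 3)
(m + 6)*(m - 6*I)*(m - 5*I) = m^3 + 6*m^2 - 11*I*m^2 - 30*m - 66*I*m - 180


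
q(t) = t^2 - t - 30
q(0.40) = -30.24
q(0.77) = -30.18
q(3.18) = -23.07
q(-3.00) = -18.00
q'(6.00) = 11.00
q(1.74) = -28.71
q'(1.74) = 2.48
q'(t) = 2*t - 1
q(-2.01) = -23.95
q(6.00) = 0.00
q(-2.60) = -20.64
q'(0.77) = 0.54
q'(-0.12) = -1.24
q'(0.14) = -0.72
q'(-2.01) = -5.02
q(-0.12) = -29.87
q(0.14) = -30.12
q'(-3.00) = -7.00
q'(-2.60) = -6.20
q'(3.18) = 5.36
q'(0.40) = -0.20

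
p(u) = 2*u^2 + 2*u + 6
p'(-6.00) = -22.00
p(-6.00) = 66.00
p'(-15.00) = -58.00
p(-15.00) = 426.00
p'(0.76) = 5.04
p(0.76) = 8.68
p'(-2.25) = -7.00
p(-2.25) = 11.62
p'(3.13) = 14.52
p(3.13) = 31.85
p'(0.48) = 3.92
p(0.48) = 7.42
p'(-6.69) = -24.76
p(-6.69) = 82.13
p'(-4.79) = -17.16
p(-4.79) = 42.31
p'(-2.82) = -9.28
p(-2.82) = 16.26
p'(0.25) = 3.00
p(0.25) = 6.62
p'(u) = 4*u + 2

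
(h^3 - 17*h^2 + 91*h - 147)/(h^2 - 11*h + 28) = (h^2 - 10*h + 21)/(h - 4)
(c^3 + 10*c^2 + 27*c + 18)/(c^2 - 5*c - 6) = (c^2 + 9*c + 18)/(c - 6)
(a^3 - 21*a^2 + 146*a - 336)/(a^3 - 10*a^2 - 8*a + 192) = (a - 7)/(a + 4)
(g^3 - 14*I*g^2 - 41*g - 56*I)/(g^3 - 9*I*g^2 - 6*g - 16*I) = (g - 7*I)/(g - 2*I)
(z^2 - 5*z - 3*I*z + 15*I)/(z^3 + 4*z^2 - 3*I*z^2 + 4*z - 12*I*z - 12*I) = (z - 5)/(z^2 + 4*z + 4)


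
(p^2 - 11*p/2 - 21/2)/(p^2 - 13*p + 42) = (p + 3/2)/(p - 6)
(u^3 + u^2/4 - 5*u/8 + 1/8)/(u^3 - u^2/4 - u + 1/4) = (u - 1/2)/(u - 1)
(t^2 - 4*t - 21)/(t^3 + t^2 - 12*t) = (t^2 - 4*t - 21)/(t*(t^2 + t - 12))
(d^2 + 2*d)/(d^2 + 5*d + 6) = d/(d + 3)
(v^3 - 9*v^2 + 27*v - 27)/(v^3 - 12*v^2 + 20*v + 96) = (v^3 - 9*v^2 + 27*v - 27)/(v^3 - 12*v^2 + 20*v + 96)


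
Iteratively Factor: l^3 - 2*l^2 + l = (l - 1)*(l^2 - l) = l*(l - 1)*(l - 1)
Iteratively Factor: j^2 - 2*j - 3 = (j - 3)*(j + 1)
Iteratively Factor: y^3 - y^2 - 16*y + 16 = (y + 4)*(y^2 - 5*y + 4) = (y - 1)*(y + 4)*(y - 4)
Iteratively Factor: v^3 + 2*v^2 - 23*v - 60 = (v - 5)*(v^2 + 7*v + 12) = (v - 5)*(v + 3)*(v + 4)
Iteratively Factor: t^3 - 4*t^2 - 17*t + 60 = (t - 5)*(t^2 + t - 12) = (t - 5)*(t + 4)*(t - 3)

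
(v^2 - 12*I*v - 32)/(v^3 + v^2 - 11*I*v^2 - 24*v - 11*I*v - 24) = (v - 4*I)/(v^2 + v*(1 - 3*I) - 3*I)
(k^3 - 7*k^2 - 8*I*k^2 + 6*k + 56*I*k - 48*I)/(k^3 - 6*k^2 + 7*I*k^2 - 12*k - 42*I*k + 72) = (k^2 - k*(1 + 8*I) + 8*I)/(k^2 + 7*I*k - 12)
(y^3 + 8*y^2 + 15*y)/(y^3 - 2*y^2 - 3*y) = (y^2 + 8*y + 15)/(y^2 - 2*y - 3)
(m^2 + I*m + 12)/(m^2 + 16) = (m - 3*I)/(m - 4*I)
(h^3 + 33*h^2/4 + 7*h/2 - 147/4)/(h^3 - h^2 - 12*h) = (4*h^2 + 21*h - 49)/(4*h*(h - 4))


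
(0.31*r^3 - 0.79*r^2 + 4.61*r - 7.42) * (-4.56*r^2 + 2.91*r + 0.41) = -1.4136*r^5 + 4.5045*r^4 - 23.1934*r^3 + 46.9264*r^2 - 19.7021*r - 3.0422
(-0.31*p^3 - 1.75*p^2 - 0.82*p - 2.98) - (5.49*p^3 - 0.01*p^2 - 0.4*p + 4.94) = -5.8*p^3 - 1.74*p^2 - 0.42*p - 7.92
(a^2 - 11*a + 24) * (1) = a^2 - 11*a + 24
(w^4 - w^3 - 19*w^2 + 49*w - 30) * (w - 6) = w^5 - 7*w^4 - 13*w^3 + 163*w^2 - 324*w + 180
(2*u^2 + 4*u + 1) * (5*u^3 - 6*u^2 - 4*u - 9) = 10*u^5 + 8*u^4 - 27*u^3 - 40*u^2 - 40*u - 9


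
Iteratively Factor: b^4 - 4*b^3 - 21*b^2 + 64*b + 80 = (b + 1)*(b^3 - 5*b^2 - 16*b + 80) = (b + 1)*(b + 4)*(b^2 - 9*b + 20) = (b - 4)*(b + 1)*(b + 4)*(b - 5)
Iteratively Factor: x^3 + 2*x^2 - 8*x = (x)*(x^2 + 2*x - 8) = x*(x - 2)*(x + 4)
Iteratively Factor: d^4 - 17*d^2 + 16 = (d + 4)*(d^3 - 4*d^2 - d + 4) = (d - 4)*(d + 4)*(d^2 - 1) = (d - 4)*(d + 1)*(d + 4)*(d - 1)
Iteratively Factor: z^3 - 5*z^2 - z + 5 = (z + 1)*(z^2 - 6*z + 5) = (z - 1)*(z + 1)*(z - 5)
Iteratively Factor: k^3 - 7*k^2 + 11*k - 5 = (k - 1)*(k^2 - 6*k + 5) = (k - 5)*(k - 1)*(k - 1)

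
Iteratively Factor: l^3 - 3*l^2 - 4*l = (l + 1)*(l^2 - 4*l) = (l - 4)*(l + 1)*(l)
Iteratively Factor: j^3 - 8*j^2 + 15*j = (j - 5)*(j^2 - 3*j) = j*(j - 5)*(j - 3)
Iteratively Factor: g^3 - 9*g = (g - 3)*(g^2 + 3*g) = g*(g - 3)*(g + 3)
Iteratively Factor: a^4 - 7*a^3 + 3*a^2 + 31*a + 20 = (a - 4)*(a^3 - 3*a^2 - 9*a - 5) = (a - 5)*(a - 4)*(a^2 + 2*a + 1) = (a - 5)*(a - 4)*(a + 1)*(a + 1)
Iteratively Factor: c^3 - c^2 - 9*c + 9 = (c - 1)*(c^2 - 9) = (c - 3)*(c - 1)*(c + 3)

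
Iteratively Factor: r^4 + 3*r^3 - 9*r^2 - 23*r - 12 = (r - 3)*(r^3 + 6*r^2 + 9*r + 4) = (r - 3)*(r + 1)*(r^2 + 5*r + 4) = (r - 3)*(r + 1)*(r + 4)*(r + 1)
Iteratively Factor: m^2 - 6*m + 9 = (m - 3)*(m - 3)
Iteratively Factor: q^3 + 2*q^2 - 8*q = (q - 2)*(q^2 + 4*q) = (q - 2)*(q + 4)*(q)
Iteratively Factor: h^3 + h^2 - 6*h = (h)*(h^2 + h - 6) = h*(h - 2)*(h + 3)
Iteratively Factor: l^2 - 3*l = (l - 3)*(l)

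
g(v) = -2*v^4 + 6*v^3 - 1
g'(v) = -8*v^3 + 18*v^2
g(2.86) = 5.55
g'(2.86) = -39.92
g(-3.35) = -478.46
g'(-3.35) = 502.77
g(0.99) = 2.90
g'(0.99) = 9.88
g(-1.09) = -11.59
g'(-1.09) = 31.75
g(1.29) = 6.34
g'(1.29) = 12.78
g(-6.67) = -5739.97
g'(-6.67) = 3174.73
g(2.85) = 5.94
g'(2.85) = -38.99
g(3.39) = -31.39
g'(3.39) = -104.81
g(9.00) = -8749.00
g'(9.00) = -4374.00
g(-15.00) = -121501.00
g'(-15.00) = 31050.00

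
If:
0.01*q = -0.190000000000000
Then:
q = -19.00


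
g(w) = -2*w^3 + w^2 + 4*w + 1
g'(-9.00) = -500.00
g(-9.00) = 1504.00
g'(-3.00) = -56.00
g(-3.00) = 52.00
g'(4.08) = -87.72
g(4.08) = -101.87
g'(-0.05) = 3.88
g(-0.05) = 0.80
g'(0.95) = 0.48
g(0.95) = 3.99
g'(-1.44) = -11.32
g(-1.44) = 3.29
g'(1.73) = -10.50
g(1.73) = 0.56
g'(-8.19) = -414.84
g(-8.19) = 1134.02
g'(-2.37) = -34.44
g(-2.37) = 23.76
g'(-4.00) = -100.00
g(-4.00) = 129.00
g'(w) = -6*w^2 + 2*w + 4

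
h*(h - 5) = h^2 - 5*h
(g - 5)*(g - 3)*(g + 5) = g^3 - 3*g^2 - 25*g + 75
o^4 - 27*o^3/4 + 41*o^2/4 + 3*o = o*(o - 4)*(o - 3)*(o + 1/4)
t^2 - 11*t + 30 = (t - 6)*(t - 5)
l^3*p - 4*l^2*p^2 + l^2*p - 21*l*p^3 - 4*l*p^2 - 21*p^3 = (l - 7*p)*(l + 3*p)*(l*p + p)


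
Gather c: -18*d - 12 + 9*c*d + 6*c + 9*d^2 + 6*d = c*(9*d + 6) + 9*d^2 - 12*d - 12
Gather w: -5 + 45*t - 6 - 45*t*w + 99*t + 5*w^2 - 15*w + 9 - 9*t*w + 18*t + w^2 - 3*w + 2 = 162*t + 6*w^2 + w*(-54*t - 18)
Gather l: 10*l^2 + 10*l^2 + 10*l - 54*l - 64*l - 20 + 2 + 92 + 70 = 20*l^2 - 108*l + 144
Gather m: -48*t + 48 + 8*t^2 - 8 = 8*t^2 - 48*t + 40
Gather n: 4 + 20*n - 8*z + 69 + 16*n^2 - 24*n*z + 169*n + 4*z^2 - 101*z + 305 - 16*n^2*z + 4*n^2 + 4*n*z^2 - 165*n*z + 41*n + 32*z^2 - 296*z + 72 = n^2*(20 - 16*z) + n*(4*z^2 - 189*z + 230) + 36*z^2 - 405*z + 450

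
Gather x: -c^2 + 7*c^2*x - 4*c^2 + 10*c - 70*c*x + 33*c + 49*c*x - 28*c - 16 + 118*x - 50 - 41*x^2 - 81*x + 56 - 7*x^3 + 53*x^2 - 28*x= -5*c^2 + 15*c - 7*x^3 + 12*x^2 + x*(7*c^2 - 21*c + 9) - 10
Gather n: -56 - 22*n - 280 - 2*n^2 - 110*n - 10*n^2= -12*n^2 - 132*n - 336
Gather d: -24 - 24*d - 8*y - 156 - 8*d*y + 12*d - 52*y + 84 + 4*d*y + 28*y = d*(-4*y - 12) - 32*y - 96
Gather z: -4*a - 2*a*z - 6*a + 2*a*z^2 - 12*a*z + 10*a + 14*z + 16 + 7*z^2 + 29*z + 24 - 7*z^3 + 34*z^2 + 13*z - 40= -7*z^3 + z^2*(2*a + 41) + z*(56 - 14*a)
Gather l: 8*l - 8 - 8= 8*l - 16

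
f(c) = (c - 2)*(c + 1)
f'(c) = 2*c - 1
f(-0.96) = -0.12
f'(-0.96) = -2.92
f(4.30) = 12.19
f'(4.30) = 7.60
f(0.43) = -2.25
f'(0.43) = -0.14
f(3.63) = 7.55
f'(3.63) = 6.26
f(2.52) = 1.83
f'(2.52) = 4.04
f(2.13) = 0.41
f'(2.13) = 3.26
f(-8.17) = 72.92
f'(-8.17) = -17.34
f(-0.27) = -1.66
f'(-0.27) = -1.54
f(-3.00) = 10.00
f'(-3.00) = -7.00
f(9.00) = 70.00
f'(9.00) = 17.00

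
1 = 1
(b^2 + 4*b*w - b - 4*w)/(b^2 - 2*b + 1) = (b + 4*w)/(b - 1)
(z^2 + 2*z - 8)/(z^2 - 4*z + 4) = (z + 4)/(z - 2)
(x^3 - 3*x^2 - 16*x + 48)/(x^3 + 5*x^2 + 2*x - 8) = (x^2 - 7*x + 12)/(x^2 + x - 2)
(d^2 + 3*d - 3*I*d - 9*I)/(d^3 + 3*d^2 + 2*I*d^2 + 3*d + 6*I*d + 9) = (d - 3*I)/(d^2 + 2*I*d + 3)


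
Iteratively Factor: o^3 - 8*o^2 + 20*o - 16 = (o - 4)*(o^2 - 4*o + 4) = (o - 4)*(o - 2)*(o - 2)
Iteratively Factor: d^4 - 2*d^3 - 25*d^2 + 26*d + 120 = (d - 5)*(d^3 + 3*d^2 - 10*d - 24) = (d - 5)*(d + 2)*(d^2 + d - 12) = (d - 5)*(d + 2)*(d + 4)*(d - 3)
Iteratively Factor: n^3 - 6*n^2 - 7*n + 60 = (n - 4)*(n^2 - 2*n - 15) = (n - 4)*(n + 3)*(n - 5)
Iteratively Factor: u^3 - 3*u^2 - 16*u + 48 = (u - 4)*(u^2 + u - 12) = (u - 4)*(u - 3)*(u + 4)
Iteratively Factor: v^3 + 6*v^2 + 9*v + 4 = (v + 4)*(v^2 + 2*v + 1) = (v + 1)*(v + 4)*(v + 1)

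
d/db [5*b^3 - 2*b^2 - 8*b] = 15*b^2 - 4*b - 8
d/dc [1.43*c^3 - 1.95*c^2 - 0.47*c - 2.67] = 4.29*c^2 - 3.9*c - 0.47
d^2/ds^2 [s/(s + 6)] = -12/(s + 6)^3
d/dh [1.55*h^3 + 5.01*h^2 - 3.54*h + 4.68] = 4.65*h^2 + 10.02*h - 3.54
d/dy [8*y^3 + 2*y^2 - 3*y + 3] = 24*y^2 + 4*y - 3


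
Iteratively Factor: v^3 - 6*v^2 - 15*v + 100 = (v + 4)*(v^2 - 10*v + 25) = (v - 5)*(v + 4)*(v - 5)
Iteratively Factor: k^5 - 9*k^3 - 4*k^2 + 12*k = (k + 2)*(k^4 - 2*k^3 - 5*k^2 + 6*k) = (k - 1)*(k + 2)*(k^3 - k^2 - 6*k) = k*(k - 1)*(k + 2)*(k^2 - k - 6) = k*(k - 3)*(k - 1)*(k + 2)*(k + 2)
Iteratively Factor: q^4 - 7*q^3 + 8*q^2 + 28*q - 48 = (q - 2)*(q^3 - 5*q^2 - 2*q + 24) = (q - 4)*(q - 2)*(q^2 - q - 6) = (q - 4)*(q - 3)*(q - 2)*(q + 2)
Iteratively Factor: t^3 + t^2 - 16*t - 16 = (t + 4)*(t^2 - 3*t - 4) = (t + 1)*(t + 4)*(t - 4)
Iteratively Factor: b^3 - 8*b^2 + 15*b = (b - 3)*(b^2 - 5*b) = (b - 5)*(b - 3)*(b)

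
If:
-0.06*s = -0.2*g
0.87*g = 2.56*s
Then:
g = 0.00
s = 0.00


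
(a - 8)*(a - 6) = a^2 - 14*a + 48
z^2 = z^2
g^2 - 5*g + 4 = (g - 4)*(g - 1)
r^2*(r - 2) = r^3 - 2*r^2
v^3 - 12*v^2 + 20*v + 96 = (v - 8)*(v - 6)*(v + 2)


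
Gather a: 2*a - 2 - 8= 2*a - 10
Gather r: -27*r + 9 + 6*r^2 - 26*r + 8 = 6*r^2 - 53*r + 17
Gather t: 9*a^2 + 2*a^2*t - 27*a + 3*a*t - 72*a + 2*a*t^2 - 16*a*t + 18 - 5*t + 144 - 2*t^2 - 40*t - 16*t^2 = 9*a^2 - 99*a + t^2*(2*a - 18) + t*(2*a^2 - 13*a - 45) + 162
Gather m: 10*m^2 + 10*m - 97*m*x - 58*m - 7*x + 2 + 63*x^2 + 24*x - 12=10*m^2 + m*(-97*x - 48) + 63*x^2 + 17*x - 10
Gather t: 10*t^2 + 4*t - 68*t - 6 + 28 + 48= 10*t^2 - 64*t + 70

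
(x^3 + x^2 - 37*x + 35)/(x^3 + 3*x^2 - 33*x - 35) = (x - 1)/(x + 1)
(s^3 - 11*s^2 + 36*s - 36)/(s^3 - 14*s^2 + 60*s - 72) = (s - 3)/(s - 6)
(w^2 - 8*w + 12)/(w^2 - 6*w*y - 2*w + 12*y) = (6 - w)/(-w + 6*y)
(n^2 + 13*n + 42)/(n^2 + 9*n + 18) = (n + 7)/(n + 3)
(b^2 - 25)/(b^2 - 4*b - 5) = (b + 5)/(b + 1)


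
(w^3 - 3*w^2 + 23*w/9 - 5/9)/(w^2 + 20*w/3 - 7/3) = (3*w^2 - 8*w + 5)/(3*(w + 7))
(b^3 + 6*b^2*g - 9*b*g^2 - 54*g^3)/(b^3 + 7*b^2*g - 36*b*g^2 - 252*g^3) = (b^2 - 9*g^2)/(b^2 + b*g - 42*g^2)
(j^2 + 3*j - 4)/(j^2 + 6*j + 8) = (j - 1)/(j + 2)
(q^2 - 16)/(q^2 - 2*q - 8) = (q + 4)/(q + 2)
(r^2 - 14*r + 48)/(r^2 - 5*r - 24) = (r - 6)/(r + 3)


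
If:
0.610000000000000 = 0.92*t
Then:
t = 0.66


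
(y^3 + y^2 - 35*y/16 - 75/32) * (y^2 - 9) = y^5 + y^4 - 179*y^3/16 - 363*y^2/32 + 315*y/16 + 675/32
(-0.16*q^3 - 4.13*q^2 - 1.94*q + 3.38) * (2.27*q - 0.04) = -0.3632*q^4 - 9.3687*q^3 - 4.2386*q^2 + 7.7502*q - 0.1352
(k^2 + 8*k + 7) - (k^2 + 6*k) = 2*k + 7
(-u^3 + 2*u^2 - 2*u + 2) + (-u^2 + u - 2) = -u^3 + u^2 - u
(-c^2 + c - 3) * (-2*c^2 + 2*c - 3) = 2*c^4 - 4*c^3 + 11*c^2 - 9*c + 9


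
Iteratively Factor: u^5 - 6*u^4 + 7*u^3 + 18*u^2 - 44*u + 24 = (u - 2)*(u^4 - 4*u^3 - u^2 + 16*u - 12) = (u - 2)*(u - 1)*(u^3 - 3*u^2 - 4*u + 12) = (u - 2)*(u - 1)*(u + 2)*(u^2 - 5*u + 6) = (u - 2)^2*(u - 1)*(u + 2)*(u - 3)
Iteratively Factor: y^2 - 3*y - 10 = (y + 2)*(y - 5)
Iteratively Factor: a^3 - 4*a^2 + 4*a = (a)*(a^2 - 4*a + 4) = a*(a - 2)*(a - 2)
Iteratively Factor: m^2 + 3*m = (m)*(m + 3)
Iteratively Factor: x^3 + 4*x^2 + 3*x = (x + 1)*(x^2 + 3*x) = x*(x + 1)*(x + 3)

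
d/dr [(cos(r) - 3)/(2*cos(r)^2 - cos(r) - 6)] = (-12*cos(r) + cos(2*r) + 10)*sin(r)/(cos(r) - cos(2*r) + 5)^2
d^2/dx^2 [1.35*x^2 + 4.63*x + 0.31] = 2.70000000000000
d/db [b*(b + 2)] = 2*b + 2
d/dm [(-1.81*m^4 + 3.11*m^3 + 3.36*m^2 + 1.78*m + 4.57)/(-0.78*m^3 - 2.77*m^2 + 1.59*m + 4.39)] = (1.4118*m^6 + 10.0274*m^5 - 14.6276*m^4 - 19.117*m^3 + 61.9255*m^2 + 54.8186*m + 0.547899999999998)/(0.6084*m^6 + 4.3212*m^5 + 5.1925*m^4 - 15.657*m^3 - 21.7925*m^2 + 13.9602*m + 19.2721)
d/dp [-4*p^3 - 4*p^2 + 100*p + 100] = -12*p^2 - 8*p + 100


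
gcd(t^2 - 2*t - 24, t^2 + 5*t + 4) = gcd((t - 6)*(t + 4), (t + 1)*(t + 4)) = t + 4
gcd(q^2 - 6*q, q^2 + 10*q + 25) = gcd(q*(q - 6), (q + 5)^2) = 1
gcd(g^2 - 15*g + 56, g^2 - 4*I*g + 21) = 1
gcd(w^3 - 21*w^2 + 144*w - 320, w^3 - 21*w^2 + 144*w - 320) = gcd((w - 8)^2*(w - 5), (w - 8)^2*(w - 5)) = w^3 - 21*w^2 + 144*w - 320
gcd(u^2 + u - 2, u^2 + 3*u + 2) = u + 2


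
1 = 1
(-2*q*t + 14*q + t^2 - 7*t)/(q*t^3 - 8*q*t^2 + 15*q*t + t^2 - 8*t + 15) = (-2*q*t + 14*q + t^2 - 7*t)/(q*t^3 - 8*q*t^2 + 15*q*t + t^2 - 8*t + 15)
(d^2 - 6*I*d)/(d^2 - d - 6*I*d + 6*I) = d/(d - 1)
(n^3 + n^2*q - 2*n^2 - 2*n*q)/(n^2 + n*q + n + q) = n*(n - 2)/(n + 1)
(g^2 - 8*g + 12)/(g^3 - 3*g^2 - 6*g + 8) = (g^2 - 8*g + 12)/(g^3 - 3*g^2 - 6*g + 8)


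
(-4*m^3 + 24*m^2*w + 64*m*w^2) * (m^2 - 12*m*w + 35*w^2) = -4*m^5 + 72*m^4*w - 364*m^3*w^2 + 72*m^2*w^3 + 2240*m*w^4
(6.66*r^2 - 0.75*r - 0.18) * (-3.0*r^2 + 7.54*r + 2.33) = -19.98*r^4 + 52.4664*r^3 + 10.4028*r^2 - 3.1047*r - 0.4194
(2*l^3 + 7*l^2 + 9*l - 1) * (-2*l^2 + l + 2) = -4*l^5 - 12*l^4 - 7*l^3 + 25*l^2 + 17*l - 2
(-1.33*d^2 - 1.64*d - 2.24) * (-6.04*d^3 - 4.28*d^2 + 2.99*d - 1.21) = 8.0332*d^5 + 15.598*d^4 + 16.5721*d^3 + 6.2929*d^2 - 4.7132*d + 2.7104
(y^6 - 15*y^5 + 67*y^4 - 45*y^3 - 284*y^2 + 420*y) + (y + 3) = y^6 - 15*y^5 + 67*y^4 - 45*y^3 - 284*y^2 + 421*y + 3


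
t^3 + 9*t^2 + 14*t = t*(t + 2)*(t + 7)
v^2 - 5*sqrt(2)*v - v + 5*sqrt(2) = (v - 1)*(v - 5*sqrt(2))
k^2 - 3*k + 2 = (k - 2)*(k - 1)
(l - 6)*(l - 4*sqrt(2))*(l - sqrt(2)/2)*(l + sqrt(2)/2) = l^4 - 6*l^3 - 4*sqrt(2)*l^3 - l^2/2 + 24*sqrt(2)*l^2 + 2*sqrt(2)*l + 3*l - 12*sqrt(2)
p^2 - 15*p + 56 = (p - 8)*(p - 7)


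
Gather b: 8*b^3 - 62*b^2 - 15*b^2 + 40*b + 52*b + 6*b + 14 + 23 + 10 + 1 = 8*b^3 - 77*b^2 + 98*b + 48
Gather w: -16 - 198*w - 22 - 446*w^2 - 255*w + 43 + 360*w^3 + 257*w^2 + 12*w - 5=360*w^3 - 189*w^2 - 441*w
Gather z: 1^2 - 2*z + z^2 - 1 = z^2 - 2*z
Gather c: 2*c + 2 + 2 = 2*c + 4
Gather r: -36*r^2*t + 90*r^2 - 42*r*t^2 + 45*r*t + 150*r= r^2*(90 - 36*t) + r*(-42*t^2 + 45*t + 150)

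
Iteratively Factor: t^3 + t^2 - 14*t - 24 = (t + 3)*(t^2 - 2*t - 8) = (t - 4)*(t + 3)*(t + 2)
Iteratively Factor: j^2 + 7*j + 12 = (j + 3)*(j + 4)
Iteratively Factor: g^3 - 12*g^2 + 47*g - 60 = (g - 4)*(g^2 - 8*g + 15) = (g - 5)*(g - 4)*(g - 3)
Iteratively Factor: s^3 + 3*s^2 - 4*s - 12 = (s + 2)*(s^2 + s - 6) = (s - 2)*(s + 2)*(s + 3)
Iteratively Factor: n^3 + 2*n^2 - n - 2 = (n + 2)*(n^2 - 1) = (n + 1)*(n + 2)*(n - 1)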